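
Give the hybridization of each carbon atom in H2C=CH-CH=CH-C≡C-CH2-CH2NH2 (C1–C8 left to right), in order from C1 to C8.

C1 (3 σ bonds, plus one π bond) has steric number 3: sp2.
C2: 3 σ bonds, plus one π bond — 3 electron domains, sp2.
C3: 3 σ bonds, plus one π bond; 3 regions of electron density → sp2.
C4 is sp2: 3 σ bonds, plus one π bond, 3 electron-density regions.
C5 is sp: 2 σ bonds, plus two π bonds, 2 electron-density regions.
C6: 2 σ bonds, plus two π bonds; 2 regions of electron density → sp.
C7 is sp3: 4 σ bonds, 4 electron-density regions.
C8 has 4 σ bonds: steric number 4 → sp3.

C1 sp2, C2 sp2, C3 sp2, C4 sp2, C5 sp, C6 sp, C7 sp3, C8 sp3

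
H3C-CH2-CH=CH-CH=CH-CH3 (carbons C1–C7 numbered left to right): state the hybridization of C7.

C7 carries 4 σ bonds, giving a steric number of 4, so it is sp3.

sp3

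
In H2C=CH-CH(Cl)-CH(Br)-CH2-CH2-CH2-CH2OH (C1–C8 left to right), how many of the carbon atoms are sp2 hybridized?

C1: sp2 ✓
C2: sp2 ✓
C3: sp3
C4: sp3
C5: sp3
C6: sp3
C7: sp3
C8: sp3
C1, C2 → 2 sp2 carbons.

2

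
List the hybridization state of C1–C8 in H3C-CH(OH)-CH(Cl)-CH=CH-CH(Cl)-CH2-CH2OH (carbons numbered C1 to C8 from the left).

C1 sp3, C2 sp3, C3 sp3, C4 sp2, C5 sp2, C6 sp3, C7 sp3, C8 sp3

C1 (4 σ bonds) has steric number 4: sp3.
C2 is sp3: 4 σ bonds, 4 electron-density regions.
C3 — 4 σ bonds. Steric number 4, so sp3.
C4 — 3 σ bonds, plus one π bond. Steric number 3, so sp2.
C5: 3 σ bonds, plus one π bond — 3 electron domains, sp2.
C6 (4 σ bonds) has steric number 4: sp3.
C7 has 4 σ bonds: steric number 4 → sp3.
C8: 4 σ bonds; 4 regions of electron density → sp3.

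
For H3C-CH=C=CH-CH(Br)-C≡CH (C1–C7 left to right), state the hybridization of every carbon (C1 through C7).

C1 sp3, C2 sp2, C3 sp, C4 sp2, C5 sp3, C6 sp, C7 sp

C1: 4 σ bonds — 4 electron domains, sp3.
C2 is sp2: 3 σ bonds, plus one π bond, 3 electron-density regions.
C3: 2 σ bonds, plus two π bonds; 2 regions of electron density → sp.
C4 is sp2: 3 σ bonds, plus one π bond, 3 electron-density regions.
C5 — 4 σ bonds. Steric number 4, so sp3.
C6 has 2 σ bonds, plus two π bonds: steric number 2 → sp.
C7: 2 σ bonds, plus two π bonds; 2 regions of electron density → sp.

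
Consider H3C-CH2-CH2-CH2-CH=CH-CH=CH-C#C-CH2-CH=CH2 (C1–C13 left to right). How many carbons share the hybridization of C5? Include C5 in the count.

C5 is sp2 (one π bond).
C1: sp3
C2: sp3
C3: sp3
C4: sp3
C5: sp2 ✓
C6: sp2 ✓
C7: sp2 ✓
C8: sp2 ✓
C9: sp
C10: sp
C11: sp3
C12: sp2 ✓
C13: sp2 ✓
6 carbons are sp2.

6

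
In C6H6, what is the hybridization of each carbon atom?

Every ring carbon has three σ bonds and contributes one p electron to the aromatic π system.

sp^2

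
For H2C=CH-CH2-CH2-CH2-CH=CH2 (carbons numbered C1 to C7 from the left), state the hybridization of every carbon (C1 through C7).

C1 has 3 σ bonds, plus one π bond: steric number 3 → sp2.
C2 — 3 σ bonds, plus one π bond. Steric number 3, so sp2.
C3 — 4 σ bonds. Steric number 4, so sp3.
C4: 4 σ bonds; 4 regions of electron density → sp3.
C5 carries 4 σ bonds, giving a steric number of 4, so it is sp3.
C6 carries 3 σ bonds, plus one π bond, giving a steric number of 3, so it is sp2.
C7 carries 3 σ bonds, plus one π bond, giving a steric number of 3, so it is sp2.

C1 sp2, C2 sp2, C3 sp3, C4 sp3, C5 sp3, C6 sp2, C7 sp2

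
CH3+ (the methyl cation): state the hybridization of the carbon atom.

Three σ bonds to H, empty p orbital → sp2, trigonal planar.

sp2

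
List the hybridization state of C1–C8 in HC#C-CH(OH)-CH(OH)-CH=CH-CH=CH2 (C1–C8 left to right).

C1 sp, C2 sp, C3 sp3, C4 sp3, C5 sp2, C6 sp2, C7 sp2, C8 sp2

C1 is sp: 2 σ bonds, plus two π bonds, 2 electron-density regions.
C2 has 2 σ bonds, plus two π bonds: steric number 2 → sp.
C3 carries 4 σ bonds, giving a steric number of 4, so it is sp3.
C4: 4 σ bonds — 4 electron domains, sp3.
C5 has 3 σ bonds, plus one π bond: steric number 3 → sp2.
C6 is sp2: 3 σ bonds, plus one π bond, 3 electron-density regions.
C7 carries 3 σ bonds, plus one π bond, giving a steric number of 3, so it is sp2.
C8 has 3 σ bonds, plus one π bond: steric number 3 → sp2.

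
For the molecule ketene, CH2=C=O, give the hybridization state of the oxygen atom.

The oxygen atom: 1 σ bond and 2 lone pairs, plus one π bond — 3 electron domains, sp2.

sp2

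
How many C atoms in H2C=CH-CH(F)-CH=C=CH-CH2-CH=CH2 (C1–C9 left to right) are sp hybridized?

C1: sp2
C2: sp2
C3: sp3
C4: sp2
C5: sp ✓
C6: sp2
C7: sp3
C8: sp2
C9: sp2
C5 → 1 sp carbon.

1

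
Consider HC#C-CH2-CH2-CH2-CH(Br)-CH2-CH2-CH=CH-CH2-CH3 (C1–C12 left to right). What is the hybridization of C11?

C11 (4 σ bonds) has steric number 4: sp3.

sp³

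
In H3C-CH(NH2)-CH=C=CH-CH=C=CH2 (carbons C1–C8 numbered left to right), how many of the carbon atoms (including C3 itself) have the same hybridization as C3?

4

C3 is sp2 (one π bond).
C1: sp3
C2: sp3
C3: sp2 ✓
C4: sp
C5: sp2 ✓
C6: sp2 ✓
C7: sp
C8: sp2 ✓
4 carbons are sp2.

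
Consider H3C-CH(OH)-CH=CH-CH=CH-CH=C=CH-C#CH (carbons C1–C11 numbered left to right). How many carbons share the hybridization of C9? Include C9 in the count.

C9 is sp2 (one π bond).
C1: sp3
C2: sp3
C3: sp2 ✓
C4: sp2 ✓
C5: sp2 ✓
C6: sp2 ✓
C7: sp2 ✓
C8: sp
C9: sp2 ✓
C10: sp
C11: sp
6 carbons are sp2.

6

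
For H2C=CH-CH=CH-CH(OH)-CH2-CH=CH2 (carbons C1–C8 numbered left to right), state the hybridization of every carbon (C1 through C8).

C1 sp2, C2 sp2, C3 sp2, C4 sp2, C5 sp3, C6 sp3, C7 sp2, C8 sp2

C1: 3 σ bonds, plus one π bond; 3 regions of electron density → sp2.
C2 is sp2: 3 σ bonds, plus one π bond, 3 electron-density regions.
C3: 3 σ bonds, plus one π bond — 3 electron domains, sp2.
C4 is sp2: 3 σ bonds, plus one π bond, 3 electron-density regions.
C5 has 4 σ bonds: steric number 4 → sp3.
C6 has 4 σ bonds: steric number 4 → sp3.
C7: 3 σ bonds, plus one π bond; 3 regions of electron density → sp2.
C8 — 3 σ bonds, plus one π bond. Steric number 3, so sp2.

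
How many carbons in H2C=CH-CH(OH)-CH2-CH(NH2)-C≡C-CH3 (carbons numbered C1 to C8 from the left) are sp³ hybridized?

4

C1: sp2
C2: sp2
C3: sp3 ✓
C4: sp3 ✓
C5: sp3 ✓
C6: sp
C7: sp
C8: sp3 ✓
C3, C4, C5, C8 → 4 sp3 carbons.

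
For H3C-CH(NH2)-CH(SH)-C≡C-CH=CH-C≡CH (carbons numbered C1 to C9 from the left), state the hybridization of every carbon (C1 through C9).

C1 carries 4 σ bonds, giving a steric number of 4, so it is sp3.
C2 has 4 σ bonds: steric number 4 → sp3.
C3: 4 σ bonds — 4 electron domains, sp3.
C4: 2 σ bonds, plus two π bonds — 2 electron domains, sp.
C5 — 2 σ bonds, plus two π bonds. Steric number 2, so sp.
C6 — 3 σ bonds, plus one π bond. Steric number 3, so sp2.
C7: 3 σ bonds, plus one π bond — 3 electron domains, sp2.
C8: 2 σ bonds, plus two π bonds; 2 regions of electron density → sp.
C9: 2 σ bonds, plus two π bonds — 2 electron domains, sp.

C1 sp3, C2 sp3, C3 sp3, C4 sp, C5 sp, C6 sp2, C7 sp2, C8 sp, C9 sp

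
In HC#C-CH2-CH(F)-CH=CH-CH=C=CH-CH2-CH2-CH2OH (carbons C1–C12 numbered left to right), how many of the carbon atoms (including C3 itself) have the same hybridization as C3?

C3 is sp3 (only σ bonds).
C1: sp
C2: sp
C3: sp3 ✓
C4: sp3 ✓
C5: sp2
C6: sp2
C7: sp2
C8: sp
C9: sp2
C10: sp3 ✓
C11: sp3 ✓
C12: sp3 ✓
5 carbons are sp3.

5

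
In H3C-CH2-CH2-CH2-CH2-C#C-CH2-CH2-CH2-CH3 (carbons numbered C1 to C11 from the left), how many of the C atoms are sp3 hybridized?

9

C1: sp3 ✓
C2: sp3 ✓
C3: sp3 ✓
C4: sp3 ✓
C5: sp3 ✓
C6: sp
C7: sp
C8: sp3 ✓
C9: sp3 ✓
C10: sp3 ✓
C11: sp3 ✓
C1, C2, C3, C4, C5, C8, C9, C10, C11 → 9 sp3 carbons.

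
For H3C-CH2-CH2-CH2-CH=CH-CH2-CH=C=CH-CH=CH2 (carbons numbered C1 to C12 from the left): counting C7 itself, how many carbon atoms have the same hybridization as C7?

5

C7 is sp3 (only σ bonds).
C1: sp3 ✓
C2: sp3 ✓
C3: sp3 ✓
C4: sp3 ✓
C5: sp2
C6: sp2
C7: sp3 ✓
C8: sp2
C9: sp
C10: sp2
C11: sp2
C12: sp2
5 carbons are sp3.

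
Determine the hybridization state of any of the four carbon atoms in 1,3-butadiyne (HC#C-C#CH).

sp

Every carbon is part of a C≡C triple bond: two σ regions → sp.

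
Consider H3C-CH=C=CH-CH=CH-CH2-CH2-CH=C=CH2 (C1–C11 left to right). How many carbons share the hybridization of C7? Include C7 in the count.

C7 is sp3 (only σ bonds).
C1: sp3 ✓
C2: sp2
C3: sp
C4: sp2
C5: sp2
C6: sp2
C7: sp3 ✓
C8: sp3 ✓
C9: sp2
C10: sp
C11: sp2
3 carbons are sp3.

3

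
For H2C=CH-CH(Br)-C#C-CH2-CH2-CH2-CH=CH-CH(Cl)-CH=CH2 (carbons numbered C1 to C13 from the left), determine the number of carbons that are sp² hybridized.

C1: sp2 ✓
C2: sp2 ✓
C3: sp3
C4: sp
C5: sp
C6: sp3
C7: sp3
C8: sp3
C9: sp2 ✓
C10: sp2 ✓
C11: sp3
C12: sp2 ✓
C13: sp2 ✓
C1, C2, C9, C10, C12, C13 → 6 sp2 carbons.

6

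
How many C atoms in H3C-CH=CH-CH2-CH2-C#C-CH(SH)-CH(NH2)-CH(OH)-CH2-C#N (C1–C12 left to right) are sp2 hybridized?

2

C1: sp3
C2: sp2 ✓
C3: sp2 ✓
C4: sp3
C5: sp3
C6: sp
C7: sp
C8: sp3
C9: sp3
C10: sp3
C11: sp3
C12: sp
C2, C3 → 2 sp2 carbons.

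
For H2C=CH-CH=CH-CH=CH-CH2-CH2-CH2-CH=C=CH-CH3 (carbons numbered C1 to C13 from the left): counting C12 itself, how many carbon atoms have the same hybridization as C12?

8

C12 is sp2 (one π bond).
C1: sp2 ✓
C2: sp2 ✓
C3: sp2 ✓
C4: sp2 ✓
C5: sp2 ✓
C6: sp2 ✓
C7: sp3
C8: sp3
C9: sp3
C10: sp2 ✓
C11: sp
C12: sp2 ✓
C13: sp3
8 carbons are sp2.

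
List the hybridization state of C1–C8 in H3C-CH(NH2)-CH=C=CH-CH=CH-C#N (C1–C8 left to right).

C1 is sp3: 4 σ bonds, 4 electron-density regions.
C2 — 4 σ bonds. Steric number 4, so sp3.
C3 has 3 σ bonds, plus one π bond: steric number 3 → sp2.
C4: 2 σ bonds, plus two π bonds; 2 regions of electron density → sp.
C5 is sp2: 3 σ bonds, plus one π bond, 3 electron-density regions.
C6: 3 σ bonds, plus one π bond — 3 electron domains, sp2.
C7: 3 σ bonds, plus one π bond — 3 electron domains, sp2.
C8 is sp: 2 σ bonds, plus two π bonds, 2 electron-density regions.

C1 sp3, C2 sp3, C3 sp2, C4 sp, C5 sp2, C6 sp2, C7 sp2, C8 sp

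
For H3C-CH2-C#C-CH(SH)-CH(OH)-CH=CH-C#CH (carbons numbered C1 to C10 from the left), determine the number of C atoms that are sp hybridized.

4

C1: sp3
C2: sp3
C3: sp ✓
C4: sp ✓
C5: sp3
C6: sp3
C7: sp2
C8: sp2
C9: sp ✓
C10: sp ✓
C3, C4, C9, C10 → 4 sp carbons.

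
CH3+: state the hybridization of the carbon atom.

sp^2

Three σ bonds to H, empty p orbital → sp2, trigonal planar.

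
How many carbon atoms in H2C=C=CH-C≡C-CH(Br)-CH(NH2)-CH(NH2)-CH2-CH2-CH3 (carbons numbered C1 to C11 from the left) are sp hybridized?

C1: sp2
C2: sp ✓
C3: sp2
C4: sp ✓
C5: sp ✓
C6: sp3
C7: sp3
C8: sp3
C9: sp3
C10: sp3
C11: sp3
C2, C4, C5 → 3 sp carbons.

3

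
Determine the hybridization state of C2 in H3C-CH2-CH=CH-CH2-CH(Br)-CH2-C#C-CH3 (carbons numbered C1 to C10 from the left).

sp^3

C2 — 4 σ bonds. Steric number 4, so sp3.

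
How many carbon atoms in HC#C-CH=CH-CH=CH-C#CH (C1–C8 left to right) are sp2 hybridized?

C1: sp
C2: sp
C3: sp2 ✓
C4: sp2 ✓
C5: sp2 ✓
C6: sp2 ✓
C7: sp
C8: sp
C3, C4, C5, C6 → 4 sp2 carbons.

4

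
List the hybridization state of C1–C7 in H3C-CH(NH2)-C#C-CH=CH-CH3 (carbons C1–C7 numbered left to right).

C1 sp3, C2 sp3, C3 sp, C4 sp, C5 sp2, C6 sp2, C7 sp3

C1 is sp3: 4 σ bonds, 4 electron-density regions.
C2 (4 σ bonds) has steric number 4: sp3.
C3 is sp: 2 σ bonds, plus two π bonds, 2 electron-density regions.
C4 is sp: 2 σ bonds, plus two π bonds, 2 electron-density regions.
C5: 3 σ bonds, plus one π bond; 3 regions of electron density → sp2.
C6: 3 σ bonds, plus one π bond; 3 regions of electron density → sp2.
C7 (4 σ bonds) has steric number 4: sp3.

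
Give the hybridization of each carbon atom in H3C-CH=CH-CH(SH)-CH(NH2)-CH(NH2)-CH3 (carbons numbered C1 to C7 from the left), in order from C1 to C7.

C1 sp3, C2 sp2, C3 sp2, C4 sp3, C5 sp3, C6 sp3, C7 sp3

C1 is sp3: 4 σ bonds, 4 electron-density regions.
C2 is sp2: 3 σ bonds, plus one π bond, 3 electron-density regions.
C3 carries 3 σ bonds, plus one π bond, giving a steric number of 3, so it is sp2.
C4 (4 σ bonds) has steric number 4: sp3.
C5 — 4 σ bonds. Steric number 4, so sp3.
C6: 4 σ bonds; 4 regions of electron density → sp3.
C7 (4 σ bonds) has steric number 4: sp3.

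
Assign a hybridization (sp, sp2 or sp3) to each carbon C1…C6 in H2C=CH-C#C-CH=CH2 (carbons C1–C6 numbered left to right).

C1 sp2, C2 sp2, C3 sp, C4 sp, C5 sp2, C6 sp2

C1 has 3 σ bonds, plus one π bond: steric number 3 → sp2.
C2 carries 3 σ bonds, plus one π bond, giving a steric number of 3, so it is sp2.
C3 (2 σ bonds, plus two π bonds) has steric number 2: sp.
C4 — 2 σ bonds, plus two π bonds. Steric number 2, so sp.
C5: 3 σ bonds, plus one π bond; 3 regions of electron density → sp2.
C6 — 3 σ bonds, plus one π bond. Steric number 3, so sp2.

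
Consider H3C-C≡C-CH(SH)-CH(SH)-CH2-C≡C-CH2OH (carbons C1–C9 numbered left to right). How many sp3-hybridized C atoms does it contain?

C1: sp3 ✓
C2: sp
C3: sp
C4: sp3 ✓
C5: sp3 ✓
C6: sp3 ✓
C7: sp
C8: sp
C9: sp3 ✓
C1, C4, C5, C6, C9 → 5 sp3 carbons.

5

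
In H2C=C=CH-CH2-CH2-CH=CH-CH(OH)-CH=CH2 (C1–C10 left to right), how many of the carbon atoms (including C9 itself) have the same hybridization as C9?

6

C9 is sp2 (one π bond).
C1: sp2 ✓
C2: sp
C3: sp2 ✓
C4: sp3
C5: sp3
C6: sp2 ✓
C7: sp2 ✓
C8: sp3
C9: sp2 ✓
C10: sp2 ✓
6 carbons are sp2.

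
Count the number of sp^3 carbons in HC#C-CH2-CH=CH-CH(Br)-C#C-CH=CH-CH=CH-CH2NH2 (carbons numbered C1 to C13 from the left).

C1: sp
C2: sp
C3: sp3 ✓
C4: sp2
C5: sp2
C6: sp3 ✓
C7: sp
C8: sp
C9: sp2
C10: sp2
C11: sp2
C12: sp2
C13: sp3 ✓
C3, C6, C13 → 3 sp3 carbons.

3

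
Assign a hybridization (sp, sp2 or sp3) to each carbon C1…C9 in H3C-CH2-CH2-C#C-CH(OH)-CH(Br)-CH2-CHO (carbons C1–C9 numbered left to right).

C1 sp3, C2 sp3, C3 sp3, C4 sp, C5 sp, C6 sp3, C7 sp3, C8 sp3, C9 sp2

C1 carries 4 σ bonds, giving a steric number of 4, so it is sp3.
C2 — 4 σ bonds. Steric number 4, so sp3.
C3 (4 σ bonds) has steric number 4: sp3.
C4 is sp: 2 σ bonds, plus two π bonds, 2 electron-density regions.
C5 (2 σ bonds, plus two π bonds) has steric number 2: sp.
C6 is sp3: 4 σ bonds, 4 electron-density regions.
C7 (4 σ bonds) has steric number 4: sp3.
C8 has 4 σ bonds: steric number 4 → sp3.
C9 (3 σ bonds, plus one π bond) has steric number 3: sp2.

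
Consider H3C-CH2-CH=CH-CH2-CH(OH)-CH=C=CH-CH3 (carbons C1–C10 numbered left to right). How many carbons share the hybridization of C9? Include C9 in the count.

4

C9 is sp2 (one π bond).
C1: sp3
C2: sp3
C3: sp2 ✓
C4: sp2 ✓
C5: sp3
C6: sp3
C7: sp2 ✓
C8: sp
C9: sp2 ✓
C10: sp3
4 carbons are sp2.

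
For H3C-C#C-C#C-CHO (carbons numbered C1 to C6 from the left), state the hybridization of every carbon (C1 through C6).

C1: 4 σ bonds; 4 regions of electron density → sp3.
C2 (2 σ bonds, plus two π bonds) has steric number 2: sp.
C3: 2 σ bonds, plus two π bonds; 2 regions of electron density → sp.
C4 has 2 σ bonds, plus two π bonds: steric number 2 → sp.
C5 carries 2 σ bonds, plus two π bonds, giving a steric number of 2, so it is sp.
C6 — 3 σ bonds, plus one π bond. Steric number 3, so sp2.

C1 sp3, C2 sp, C3 sp, C4 sp, C5 sp, C6 sp2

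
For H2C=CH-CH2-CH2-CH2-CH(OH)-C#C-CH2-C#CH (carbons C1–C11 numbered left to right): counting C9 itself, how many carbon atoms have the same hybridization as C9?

5

C9 is sp3 (only σ bonds).
C1: sp2
C2: sp2
C3: sp3 ✓
C4: sp3 ✓
C5: sp3 ✓
C6: sp3 ✓
C7: sp
C8: sp
C9: sp3 ✓
C10: sp
C11: sp
5 carbons are sp3.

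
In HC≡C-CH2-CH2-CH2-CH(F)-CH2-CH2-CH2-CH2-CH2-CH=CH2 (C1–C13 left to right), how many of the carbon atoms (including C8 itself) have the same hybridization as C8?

C8 is sp3 (only σ bonds).
C1: sp
C2: sp
C3: sp3 ✓
C4: sp3 ✓
C5: sp3 ✓
C6: sp3 ✓
C7: sp3 ✓
C8: sp3 ✓
C9: sp3 ✓
C10: sp3 ✓
C11: sp3 ✓
C12: sp2
C13: sp2
9 carbons are sp3.

9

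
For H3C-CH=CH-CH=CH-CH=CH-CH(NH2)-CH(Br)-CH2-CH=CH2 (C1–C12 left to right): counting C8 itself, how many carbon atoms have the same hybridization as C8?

4

C8 is sp3 (only σ bonds).
C1: sp3 ✓
C2: sp2
C3: sp2
C4: sp2
C5: sp2
C6: sp2
C7: sp2
C8: sp3 ✓
C9: sp3 ✓
C10: sp3 ✓
C11: sp2
C12: sp2
4 carbons are sp3.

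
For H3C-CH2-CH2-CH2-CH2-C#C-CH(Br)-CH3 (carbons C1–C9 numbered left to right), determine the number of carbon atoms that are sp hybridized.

2

C1: sp3
C2: sp3
C3: sp3
C4: sp3
C5: sp3
C6: sp ✓
C7: sp ✓
C8: sp3
C9: sp3
C6, C7 → 2 sp carbons.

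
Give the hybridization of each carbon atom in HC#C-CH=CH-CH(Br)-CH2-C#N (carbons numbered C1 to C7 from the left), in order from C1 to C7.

C1 carries 2 σ bonds, plus two π bonds, giving a steric number of 2, so it is sp.
C2 has 2 σ bonds, plus two π bonds: steric number 2 → sp.
C3: 3 σ bonds, plus one π bond; 3 regions of electron density → sp2.
C4: 3 σ bonds, plus one π bond — 3 electron domains, sp2.
C5: 4 σ bonds — 4 electron domains, sp3.
C6: 4 σ bonds; 4 regions of electron density → sp3.
C7 is sp: 2 σ bonds, plus two π bonds, 2 electron-density regions.

C1 sp, C2 sp, C3 sp2, C4 sp2, C5 sp3, C6 sp3, C7 sp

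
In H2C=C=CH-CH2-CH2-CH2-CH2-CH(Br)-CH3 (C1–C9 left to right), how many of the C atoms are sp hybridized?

C1: sp2
C2: sp ✓
C3: sp2
C4: sp3
C5: sp3
C6: sp3
C7: sp3
C8: sp3
C9: sp3
C2 → 1 sp carbon.

1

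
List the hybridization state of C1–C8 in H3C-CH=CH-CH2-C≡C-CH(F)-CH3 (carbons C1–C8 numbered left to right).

C1 sp3, C2 sp2, C3 sp2, C4 sp3, C5 sp, C6 sp, C7 sp3, C8 sp3

C1 (4 σ bonds) has steric number 4: sp3.
C2: 3 σ bonds, plus one π bond; 3 regions of electron density → sp2.
C3 — 3 σ bonds, plus one π bond. Steric number 3, so sp2.
C4: 4 σ bonds; 4 regions of electron density → sp3.
C5 is sp: 2 σ bonds, plus two π bonds, 2 electron-density regions.
C6 carries 2 σ bonds, plus two π bonds, giving a steric number of 2, so it is sp.
C7 has 4 σ bonds: steric number 4 → sp3.
C8: 4 σ bonds — 4 electron domains, sp3.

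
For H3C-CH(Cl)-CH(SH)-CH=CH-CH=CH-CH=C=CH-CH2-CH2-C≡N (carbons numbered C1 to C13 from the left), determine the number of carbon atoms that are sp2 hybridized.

6

C1: sp3
C2: sp3
C3: sp3
C4: sp2 ✓
C5: sp2 ✓
C6: sp2 ✓
C7: sp2 ✓
C8: sp2 ✓
C9: sp
C10: sp2 ✓
C11: sp3
C12: sp3
C13: sp
C4, C5, C6, C7, C8, C10 → 6 sp2 carbons.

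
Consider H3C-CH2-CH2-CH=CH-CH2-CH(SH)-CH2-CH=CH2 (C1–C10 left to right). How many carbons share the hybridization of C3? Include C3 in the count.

6

C3 is sp3 (only σ bonds).
C1: sp3 ✓
C2: sp3 ✓
C3: sp3 ✓
C4: sp2
C5: sp2
C6: sp3 ✓
C7: sp3 ✓
C8: sp3 ✓
C9: sp2
C10: sp2
6 carbons are sp3.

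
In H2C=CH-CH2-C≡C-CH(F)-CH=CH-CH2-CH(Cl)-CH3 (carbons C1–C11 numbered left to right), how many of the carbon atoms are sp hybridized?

2

C1: sp2
C2: sp2
C3: sp3
C4: sp ✓
C5: sp ✓
C6: sp3
C7: sp2
C8: sp2
C9: sp3
C10: sp3
C11: sp3
C4, C5 → 2 sp carbons.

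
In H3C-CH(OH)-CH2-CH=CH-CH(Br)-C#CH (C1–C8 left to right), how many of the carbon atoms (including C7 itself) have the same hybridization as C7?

2

C7 is sp (two π bonds).
C1: sp3
C2: sp3
C3: sp3
C4: sp2
C5: sp2
C6: sp3
C7: sp ✓
C8: sp ✓
2 carbons are sp.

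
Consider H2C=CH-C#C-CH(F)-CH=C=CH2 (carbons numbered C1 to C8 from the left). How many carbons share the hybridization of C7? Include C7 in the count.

C7 is sp (two π bonds).
C1: sp2
C2: sp2
C3: sp ✓
C4: sp ✓
C5: sp3
C6: sp2
C7: sp ✓
C8: sp2
3 carbons are sp.

3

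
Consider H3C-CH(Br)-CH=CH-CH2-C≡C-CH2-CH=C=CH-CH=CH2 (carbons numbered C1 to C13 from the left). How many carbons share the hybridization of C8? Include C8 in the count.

4

C8 is sp3 (only σ bonds).
C1: sp3 ✓
C2: sp3 ✓
C3: sp2
C4: sp2
C5: sp3 ✓
C6: sp
C7: sp
C8: sp3 ✓
C9: sp2
C10: sp
C11: sp2
C12: sp2
C13: sp2
4 carbons are sp3.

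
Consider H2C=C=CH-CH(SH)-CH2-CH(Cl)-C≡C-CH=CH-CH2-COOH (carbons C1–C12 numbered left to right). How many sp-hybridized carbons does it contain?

C1: sp2
C2: sp ✓
C3: sp2
C4: sp3
C5: sp3
C6: sp3
C7: sp ✓
C8: sp ✓
C9: sp2
C10: sp2
C11: sp3
C12: sp2
C2, C7, C8 → 3 sp carbons.

3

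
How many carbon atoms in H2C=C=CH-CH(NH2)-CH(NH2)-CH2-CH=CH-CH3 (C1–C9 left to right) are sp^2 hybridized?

C1: sp2 ✓
C2: sp
C3: sp2 ✓
C4: sp3
C5: sp3
C6: sp3
C7: sp2 ✓
C8: sp2 ✓
C9: sp3
C1, C3, C7, C8 → 4 sp2 carbons.

4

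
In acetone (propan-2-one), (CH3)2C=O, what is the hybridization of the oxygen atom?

One σ bond + two lone pairs = steric number 3 → sp2.

sp2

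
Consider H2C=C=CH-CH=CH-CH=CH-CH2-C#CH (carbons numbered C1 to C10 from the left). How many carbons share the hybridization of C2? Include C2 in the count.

3

C2 is sp (two π bonds).
C1: sp2
C2: sp ✓
C3: sp2
C4: sp2
C5: sp2
C6: sp2
C7: sp2
C8: sp3
C9: sp ✓
C10: sp ✓
3 carbons are sp.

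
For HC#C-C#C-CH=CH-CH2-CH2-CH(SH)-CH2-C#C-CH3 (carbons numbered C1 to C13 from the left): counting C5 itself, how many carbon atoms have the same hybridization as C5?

C5 is sp2 (one π bond).
C1: sp
C2: sp
C3: sp
C4: sp
C5: sp2 ✓
C6: sp2 ✓
C7: sp3
C8: sp3
C9: sp3
C10: sp3
C11: sp
C12: sp
C13: sp3
2 carbons are sp2.

2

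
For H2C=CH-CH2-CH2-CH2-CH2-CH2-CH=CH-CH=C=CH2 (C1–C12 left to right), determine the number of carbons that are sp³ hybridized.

C1: sp2
C2: sp2
C3: sp3 ✓
C4: sp3 ✓
C5: sp3 ✓
C6: sp3 ✓
C7: sp3 ✓
C8: sp2
C9: sp2
C10: sp2
C11: sp
C12: sp2
C3, C4, C5, C6, C7 → 5 sp3 carbons.

5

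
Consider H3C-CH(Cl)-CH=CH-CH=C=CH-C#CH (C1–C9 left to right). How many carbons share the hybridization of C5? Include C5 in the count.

4

C5 is sp2 (one π bond).
C1: sp3
C2: sp3
C3: sp2 ✓
C4: sp2 ✓
C5: sp2 ✓
C6: sp
C7: sp2 ✓
C8: sp
C9: sp
4 carbons are sp2.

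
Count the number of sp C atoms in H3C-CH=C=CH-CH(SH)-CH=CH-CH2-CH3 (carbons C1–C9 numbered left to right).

1

C1: sp3
C2: sp2
C3: sp ✓
C4: sp2
C5: sp3
C6: sp2
C7: sp2
C8: sp3
C9: sp3
C3 → 1 sp carbon.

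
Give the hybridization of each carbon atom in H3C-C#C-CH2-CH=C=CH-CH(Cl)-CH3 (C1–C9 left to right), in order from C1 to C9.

C1 (4 σ bonds) has steric number 4: sp3.
C2 — 2 σ bonds, plus two π bonds. Steric number 2, so sp.
C3 carries 2 σ bonds, plus two π bonds, giving a steric number of 2, so it is sp.
C4 is sp3: 4 σ bonds, 4 electron-density regions.
C5 carries 3 σ bonds, plus one π bond, giving a steric number of 3, so it is sp2.
C6 carries 2 σ bonds, plus two π bonds, giving a steric number of 2, so it is sp.
C7: 3 σ bonds, plus one π bond; 3 regions of electron density → sp2.
C8 (4 σ bonds) has steric number 4: sp3.
C9: 4 σ bonds — 4 electron domains, sp3.

C1 sp3, C2 sp, C3 sp, C4 sp3, C5 sp2, C6 sp, C7 sp2, C8 sp3, C9 sp3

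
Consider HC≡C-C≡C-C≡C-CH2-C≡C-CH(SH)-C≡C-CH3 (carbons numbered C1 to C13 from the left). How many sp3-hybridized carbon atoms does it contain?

C1: sp
C2: sp
C3: sp
C4: sp
C5: sp
C6: sp
C7: sp3 ✓
C8: sp
C9: sp
C10: sp3 ✓
C11: sp
C12: sp
C13: sp3 ✓
C7, C10, C13 → 3 sp3 carbons.

3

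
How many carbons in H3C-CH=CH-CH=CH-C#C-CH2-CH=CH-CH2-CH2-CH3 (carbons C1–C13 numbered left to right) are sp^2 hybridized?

C1: sp3
C2: sp2 ✓
C3: sp2 ✓
C4: sp2 ✓
C5: sp2 ✓
C6: sp
C7: sp
C8: sp3
C9: sp2 ✓
C10: sp2 ✓
C11: sp3
C12: sp3
C13: sp3
C2, C3, C4, C5, C9, C10 → 6 sp2 carbons.

6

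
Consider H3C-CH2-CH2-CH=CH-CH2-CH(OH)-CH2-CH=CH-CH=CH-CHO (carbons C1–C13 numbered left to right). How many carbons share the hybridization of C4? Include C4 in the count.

7

C4 is sp2 (one π bond).
C1: sp3
C2: sp3
C3: sp3
C4: sp2 ✓
C5: sp2 ✓
C6: sp3
C7: sp3
C8: sp3
C9: sp2 ✓
C10: sp2 ✓
C11: sp2 ✓
C12: sp2 ✓
C13: sp2 ✓
7 carbons are sp2.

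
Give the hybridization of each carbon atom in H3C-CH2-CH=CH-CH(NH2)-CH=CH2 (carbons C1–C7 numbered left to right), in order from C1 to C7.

C1 is sp3: 4 σ bonds, 4 electron-density regions.
C2 (4 σ bonds) has steric number 4: sp3.
C3: 3 σ bonds, plus one π bond — 3 electron domains, sp2.
C4 is sp2: 3 σ bonds, plus one π bond, 3 electron-density regions.
C5 has 4 σ bonds: steric number 4 → sp3.
C6 is sp2: 3 σ bonds, plus one π bond, 3 electron-density regions.
C7 — 3 σ bonds, plus one π bond. Steric number 3, so sp2.

C1 sp3, C2 sp3, C3 sp2, C4 sp2, C5 sp3, C6 sp2, C7 sp2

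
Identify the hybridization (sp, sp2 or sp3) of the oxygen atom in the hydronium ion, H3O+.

sp3

Three σ bonds + one lone pair = steric number 4 → sp3.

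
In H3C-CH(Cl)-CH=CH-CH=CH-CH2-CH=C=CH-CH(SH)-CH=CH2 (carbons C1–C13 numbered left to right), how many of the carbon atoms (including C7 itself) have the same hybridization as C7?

C7 is sp3 (only σ bonds).
C1: sp3 ✓
C2: sp3 ✓
C3: sp2
C4: sp2
C5: sp2
C6: sp2
C7: sp3 ✓
C8: sp2
C9: sp
C10: sp2
C11: sp3 ✓
C12: sp2
C13: sp2
4 carbons are sp3.

4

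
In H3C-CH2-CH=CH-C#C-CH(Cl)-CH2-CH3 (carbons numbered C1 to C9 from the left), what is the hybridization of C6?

sp

C6 (2 σ bonds, plus two π bonds) has steric number 2: sp.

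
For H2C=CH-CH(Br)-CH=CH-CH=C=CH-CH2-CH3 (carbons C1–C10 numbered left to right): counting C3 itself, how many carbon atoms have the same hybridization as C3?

C3 is sp3 (only σ bonds).
C1: sp2
C2: sp2
C3: sp3 ✓
C4: sp2
C5: sp2
C6: sp2
C7: sp
C8: sp2
C9: sp3 ✓
C10: sp3 ✓
3 carbons are sp3.

3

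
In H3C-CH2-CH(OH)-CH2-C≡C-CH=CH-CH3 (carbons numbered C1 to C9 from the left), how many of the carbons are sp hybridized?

C1: sp3
C2: sp3
C3: sp3
C4: sp3
C5: sp ✓
C6: sp ✓
C7: sp2
C8: sp2
C9: sp3
C5, C6 → 2 sp carbons.

2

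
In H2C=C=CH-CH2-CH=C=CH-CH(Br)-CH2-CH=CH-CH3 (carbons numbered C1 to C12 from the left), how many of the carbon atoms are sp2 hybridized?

6

C1: sp2 ✓
C2: sp
C3: sp2 ✓
C4: sp3
C5: sp2 ✓
C6: sp
C7: sp2 ✓
C8: sp3
C9: sp3
C10: sp2 ✓
C11: sp2 ✓
C12: sp3
C1, C3, C5, C7, C10, C11 → 6 sp2 carbons.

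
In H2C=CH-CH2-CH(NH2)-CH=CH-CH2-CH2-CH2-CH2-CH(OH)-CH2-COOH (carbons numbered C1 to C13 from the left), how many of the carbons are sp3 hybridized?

C1: sp2
C2: sp2
C3: sp3 ✓
C4: sp3 ✓
C5: sp2
C6: sp2
C7: sp3 ✓
C8: sp3 ✓
C9: sp3 ✓
C10: sp3 ✓
C11: sp3 ✓
C12: sp3 ✓
C13: sp2
C3, C4, C7, C8, C9, C10, C11, C12 → 8 sp3 carbons.

8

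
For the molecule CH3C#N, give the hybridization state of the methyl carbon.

sp³

The methyl carbon is sp3: 4 σ bonds, 4 electron-density regions.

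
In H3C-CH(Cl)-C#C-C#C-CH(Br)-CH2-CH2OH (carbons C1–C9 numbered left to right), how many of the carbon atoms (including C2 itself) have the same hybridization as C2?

5

C2 is sp3 (only σ bonds).
C1: sp3 ✓
C2: sp3 ✓
C3: sp
C4: sp
C5: sp
C6: sp
C7: sp3 ✓
C8: sp3 ✓
C9: sp3 ✓
5 carbons are sp3.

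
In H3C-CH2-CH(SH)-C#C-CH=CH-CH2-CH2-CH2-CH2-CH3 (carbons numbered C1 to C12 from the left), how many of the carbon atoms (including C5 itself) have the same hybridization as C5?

C5 is sp (two π bonds).
C1: sp3
C2: sp3
C3: sp3
C4: sp ✓
C5: sp ✓
C6: sp2
C7: sp2
C8: sp3
C9: sp3
C10: sp3
C11: sp3
C12: sp3
2 carbons are sp.

2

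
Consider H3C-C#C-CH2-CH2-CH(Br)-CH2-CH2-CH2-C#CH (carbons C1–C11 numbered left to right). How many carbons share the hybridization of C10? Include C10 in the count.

C10 is sp (two π bonds).
C1: sp3
C2: sp ✓
C3: sp ✓
C4: sp3
C5: sp3
C6: sp3
C7: sp3
C8: sp3
C9: sp3
C10: sp ✓
C11: sp ✓
4 carbons are sp.

4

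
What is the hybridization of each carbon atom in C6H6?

sp2

Every ring carbon has three σ bonds and contributes one p electron to the aromatic π system.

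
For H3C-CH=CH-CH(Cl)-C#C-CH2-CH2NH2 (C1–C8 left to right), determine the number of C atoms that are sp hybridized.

C1: sp3
C2: sp2
C3: sp2
C4: sp3
C5: sp ✓
C6: sp ✓
C7: sp3
C8: sp3
C5, C6 → 2 sp carbons.

2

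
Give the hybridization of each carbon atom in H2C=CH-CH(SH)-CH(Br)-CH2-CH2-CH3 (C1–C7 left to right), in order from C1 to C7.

C1 sp2, C2 sp2, C3 sp3, C4 sp3, C5 sp3, C6 sp3, C7 sp3

C1 (3 σ bonds, plus one π bond) has steric number 3: sp2.
C2: 3 σ bonds, plus one π bond; 3 regions of electron density → sp2.
C3 carries 4 σ bonds, giving a steric number of 4, so it is sp3.
C4 carries 4 σ bonds, giving a steric number of 4, so it is sp3.
C5: 4 σ bonds; 4 regions of electron density → sp3.
C6: 4 σ bonds; 4 regions of electron density → sp3.
C7 carries 4 σ bonds, giving a steric number of 4, so it is sp3.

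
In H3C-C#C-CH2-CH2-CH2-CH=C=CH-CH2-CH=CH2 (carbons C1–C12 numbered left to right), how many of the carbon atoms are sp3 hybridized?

C1: sp3 ✓
C2: sp
C3: sp
C4: sp3 ✓
C5: sp3 ✓
C6: sp3 ✓
C7: sp2
C8: sp
C9: sp2
C10: sp3 ✓
C11: sp2
C12: sp2
C1, C4, C5, C6, C10 → 5 sp3 carbons.

5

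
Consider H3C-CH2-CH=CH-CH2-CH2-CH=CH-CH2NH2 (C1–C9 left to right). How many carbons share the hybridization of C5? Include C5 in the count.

5

C5 is sp3 (only σ bonds).
C1: sp3 ✓
C2: sp3 ✓
C3: sp2
C4: sp2
C5: sp3 ✓
C6: sp3 ✓
C7: sp2
C8: sp2
C9: sp3 ✓
5 carbons are sp3.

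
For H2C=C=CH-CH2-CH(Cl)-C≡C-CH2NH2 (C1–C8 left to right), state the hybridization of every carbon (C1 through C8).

C1 sp2, C2 sp, C3 sp2, C4 sp3, C5 sp3, C6 sp, C7 sp, C8 sp3

C1: 3 σ bonds, plus one π bond — 3 electron domains, sp2.
C2 carries 2 σ bonds, plus two π bonds, giving a steric number of 2, so it is sp.
C3 has 3 σ bonds, plus one π bond: steric number 3 → sp2.
C4: 4 σ bonds — 4 electron domains, sp3.
C5 has 4 σ bonds: steric number 4 → sp3.
C6 carries 2 σ bonds, plus two π bonds, giving a steric number of 2, so it is sp.
C7: 2 σ bonds, plus two π bonds; 2 regions of electron density → sp.
C8: 4 σ bonds — 4 electron domains, sp3.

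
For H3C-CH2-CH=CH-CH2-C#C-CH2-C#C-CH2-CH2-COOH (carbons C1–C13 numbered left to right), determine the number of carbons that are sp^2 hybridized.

3

C1: sp3
C2: sp3
C3: sp2 ✓
C4: sp2 ✓
C5: sp3
C6: sp
C7: sp
C8: sp3
C9: sp
C10: sp
C11: sp3
C12: sp3
C13: sp2 ✓
C3, C4, C13 → 3 sp2 carbons.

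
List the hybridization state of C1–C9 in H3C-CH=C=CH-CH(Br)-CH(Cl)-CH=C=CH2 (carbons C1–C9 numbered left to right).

C1: 4 σ bonds — 4 electron domains, sp3.
C2 — 3 σ bonds, plus one π bond. Steric number 3, so sp2.
C3 — 2 σ bonds, plus two π bonds. Steric number 2, so sp.
C4 is sp2: 3 σ bonds, plus one π bond, 3 electron-density regions.
C5 (4 σ bonds) has steric number 4: sp3.
C6 (4 σ bonds) has steric number 4: sp3.
C7 carries 3 σ bonds, plus one π bond, giving a steric number of 3, so it is sp2.
C8: 2 σ bonds, plus two π bonds — 2 electron domains, sp.
C9 carries 3 σ bonds, plus one π bond, giving a steric number of 3, so it is sp2.

C1 sp3, C2 sp2, C3 sp, C4 sp2, C5 sp3, C6 sp3, C7 sp2, C8 sp, C9 sp2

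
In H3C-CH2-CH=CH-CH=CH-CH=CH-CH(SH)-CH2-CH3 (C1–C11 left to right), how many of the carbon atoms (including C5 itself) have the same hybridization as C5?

C5 is sp2 (one π bond).
C1: sp3
C2: sp3
C3: sp2 ✓
C4: sp2 ✓
C5: sp2 ✓
C6: sp2 ✓
C7: sp2 ✓
C8: sp2 ✓
C9: sp3
C10: sp3
C11: sp3
6 carbons are sp2.

6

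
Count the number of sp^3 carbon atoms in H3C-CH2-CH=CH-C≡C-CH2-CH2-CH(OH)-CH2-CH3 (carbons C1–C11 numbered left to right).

7

C1: sp3 ✓
C2: sp3 ✓
C3: sp2
C4: sp2
C5: sp
C6: sp
C7: sp3 ✓
C8: sp3 ✓
C9: sp3 ✓
C10: sp3 ✓
C11: sp3 ✓
C1, C2, C7, C8, C9, C10, C11 → 7 sp3 carbons.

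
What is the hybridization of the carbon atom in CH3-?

Three σ bonds + one lone pair = steric number 4 → sp3, pyramidal.

sp³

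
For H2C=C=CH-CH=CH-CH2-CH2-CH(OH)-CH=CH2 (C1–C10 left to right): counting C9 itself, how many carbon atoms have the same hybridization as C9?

6

C9 is sp2 (one π bond).
C1: sp2 ✓
C2: sp
C3: sp2 ✓
C4: sp2 ✓
C5: sp2 ✓
C6: sp3
C7: sp3
C8: sp3
C9: sp2 ✓
C10: sp2 ✓
6 carbons are sp2.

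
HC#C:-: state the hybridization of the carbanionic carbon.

One σ bond + one lone pair = steric number 2 → sp.

sp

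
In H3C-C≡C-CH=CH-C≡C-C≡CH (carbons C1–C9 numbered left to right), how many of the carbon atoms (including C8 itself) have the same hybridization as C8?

6

C8 is sp (two π bonds).
C1: sp3
C2: sp ✓
C3: sp ✓
C4: sp2
C5: sp2
C6: sp ✓
C7: sp ✓
C8: sp ✓
C9: sp ✓
6 carbons are sp.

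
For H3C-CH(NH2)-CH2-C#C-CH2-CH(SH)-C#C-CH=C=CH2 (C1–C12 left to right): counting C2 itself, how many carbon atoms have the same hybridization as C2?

5

C2 is sp3 (only σ bonds).
C1: sp3 ✓
C2: sp3 ✓
C3: sp3 ✓
C4: sp
C5: sp
C6: sp3 ✓
C7: sp3 ✓
C8: sp
C9: sp
C10: sp2
C11: sp
C12: sp2
5 carbons are sp3.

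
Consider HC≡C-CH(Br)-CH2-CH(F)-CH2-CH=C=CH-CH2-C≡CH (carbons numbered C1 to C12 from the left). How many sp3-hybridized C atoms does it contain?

C1: sp
C2: sp
C3: sp3 ✓
C4: sp3 ✓
C5: sp3 ✓
C6: sp3 ✓
C7: sp2
C8: sp
C9: sp2
C10: sp3 ✓
C11: sp
C12: sp
C3, C4, C5, C6, C10 → 5 sp3 carbons.

5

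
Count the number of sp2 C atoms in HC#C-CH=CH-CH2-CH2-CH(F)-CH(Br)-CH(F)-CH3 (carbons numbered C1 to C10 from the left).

2

C1: sp
C2: sp
C3: sp2 ✓
C4: sp2 ✓
C5: sp3
C6: sp3
C7: sp3
C8: sp3
C9: sp3
C10: sp3
C3, C4 → 2 sp2 carbons.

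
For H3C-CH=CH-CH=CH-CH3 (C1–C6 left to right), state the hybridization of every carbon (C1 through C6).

C1 sp3, C2 sp2, C3 sp2, C4 sp2, C5 sp2, C6 sp3

C1 — 4 σ bonds. Steric number 4, so sp3.
C2 — 3 σ bonds, plus one π bond. Steric number 3, so sp2.
C3 has 3 σ bonds, plus one π bond: steric number 3 → sp2.
C4 carries 3 σ bonds, plus one π bond, giving a steric number of 3, so it is sp2.
C5 carries 3 σ bonds, plus one π bond, giving a steric number of 3, so it is sp2.
C6 has 4 σ bonds: steric number 4 → sp3.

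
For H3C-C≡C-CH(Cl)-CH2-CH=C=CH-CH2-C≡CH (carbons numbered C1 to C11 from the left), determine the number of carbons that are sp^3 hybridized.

C1: sp3 ✓
C2: sp
C3: sp
C4: sp3 ✓
C5: sp3 ✓
C6: sp2
C7: sp
C8: sp2
C9: sp3 ✓
C10: sp
C11: sp
C1, C4, C5, C9 → 4 sp3 carbons.

4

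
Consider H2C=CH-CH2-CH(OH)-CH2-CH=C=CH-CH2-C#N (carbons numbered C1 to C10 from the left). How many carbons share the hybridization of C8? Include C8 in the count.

C8 is sp2 (one π bond).
C1: sp2 ✓
C2: sp2 ✓
C3: sp3
C4: sp3
C5: sp3
C6: sp2 ✓
C7: sp
C8: sp2 ✓
C9: sp3
C10: sp
4 carbons are sp2.

4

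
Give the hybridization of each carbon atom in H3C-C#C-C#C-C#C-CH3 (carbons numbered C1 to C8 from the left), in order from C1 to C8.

C1 sp3, C2 sp, C3 sp, C4 sp, C5 sp, C6 sp, C7 sp, C8 sp3

C1 — 4 σ bonds. Steric number 4, so sp3.
C2 has 2 σ bonds, plus two π bonds: steric number 2 → sp.
C3 is sp: 2 σ bonds, plus two π bonds, 2 electron-density regions.
C4: 2 σ bonds, plus two π bonds; 2 regions of electron density → sp.
C5: 2 σ bonds, plus two π bonds; 2 regions of electron density → sp.
C6 (2 σ bonds, plus two π bonds) has steric number 2: sp.
C7 is sp: 2 σ bonds, plus two π bonds, 2 electron-density regions.
C8: 4 σ bonds — 4 electron domains, sp3.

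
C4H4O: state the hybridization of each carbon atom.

Each carbon atom (3 σ bonds, plus one π bond) has steric number 3: sp2.

sp²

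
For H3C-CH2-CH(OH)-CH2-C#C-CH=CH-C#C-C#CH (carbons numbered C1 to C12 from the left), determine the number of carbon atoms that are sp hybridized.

C1: sp3
C2: sp3
C3: sp3
C4: sp3
C5: sp ✓
C6: sp ✓
C7: sp2
C8: sp2
C9: sp ✓
C10: sp ✓
C11: sp ✓
C12: sp ✓
C5, C6, C9, C10, C11, C12 → 6 sp carbons.

6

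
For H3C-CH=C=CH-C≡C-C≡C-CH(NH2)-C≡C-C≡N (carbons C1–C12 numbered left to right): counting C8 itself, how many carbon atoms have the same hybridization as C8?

C8 is sp (two π bonds).
C1: sp3
C2: sp2
C3: sp ✓
C4: sp2
C5: sp ✓
C6: sp ✓
C7: sp ✓
C8: sp ✓
C9: sp3
C10: sp ✓
C11: sp ✓
C12: sp ✓
8 carbons are sp.

8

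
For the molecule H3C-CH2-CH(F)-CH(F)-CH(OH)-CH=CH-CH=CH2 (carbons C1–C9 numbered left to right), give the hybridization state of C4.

C4 has 4 σ bonds: steric number 4 → sp3.

sp3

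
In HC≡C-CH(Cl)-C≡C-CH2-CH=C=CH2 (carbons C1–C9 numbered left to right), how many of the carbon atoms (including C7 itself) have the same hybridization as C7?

C7 is sp2 (one π bond).
C1: sp
C2: sp
C3: sp3
C4: sp
C5: sp
C6: sp3
C7: sp2 ✓
C8: sp
C9: sp2 ✓
2 carbons are sp2.

2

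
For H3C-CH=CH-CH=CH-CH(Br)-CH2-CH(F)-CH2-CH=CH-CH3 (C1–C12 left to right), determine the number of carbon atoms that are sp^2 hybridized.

6

C1: sp3
C2: sp2 ✓
C3: sp2 ✓
C4: sp2 ✓
C5: sp2 ✓
C6: sp3
C7: sp3
C8: sp3
C9: sp3
C10: sp2 ✓
C11: sp2 ✓
C12: sp3
C2, C3, C4, C5, C10, C11 → 6 sp2 carbons.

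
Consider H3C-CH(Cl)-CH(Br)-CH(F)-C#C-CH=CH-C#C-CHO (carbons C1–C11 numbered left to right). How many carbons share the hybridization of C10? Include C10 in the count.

C10 is sp (two π bonds).
C1: sp3
C2: sp3
C3: sp3
C4: sp3
C5: sp ✓
C6: sp ✓
C7: sp2
C8: sp2
C9: sp ✓
C10: sp ✓
C11: sp2
4 carbons are sp.

4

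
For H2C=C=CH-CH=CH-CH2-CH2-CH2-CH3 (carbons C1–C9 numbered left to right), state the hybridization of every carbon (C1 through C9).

C1 (3 σ bonds, plus one π bond) has steric number 3: sp2.
C2: 2 σ bonds, plus two π bonds — 2 electron domains, sp.
C3 is sp2: 3 σ bonds, plus one π bond, 3 electron-density regions.
C4 has 3 σ bonds, plus one π bond: steric number 3 → sp2.
C5: 3 σ bonds, plus one π bond — 3 electron domains, sp2.
C6 has 4 σ bonds: steric number 4 → sp3.
C7 (4 σ bonds) has steric number 4: sp3.
C8: 4 σ bonds — 4 electron domains, sp3.
C9 — 4 σ bonds. Steric number 4, so sp3.

C1 sp2, C2 sp, C3 sp2, C4 sp2, C5 sp2, C6 sp3, C7 sp3, C8 sp3, C9 sp3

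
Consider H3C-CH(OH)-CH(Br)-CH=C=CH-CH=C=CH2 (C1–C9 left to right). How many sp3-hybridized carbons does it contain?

C1: sp3 ✓
C2: sp3 ✓
C3: sp3 ✓
C4: sp2
C5: sp
C6: sp2
C7: sp2
C8: sp
C9: sp2
C1, C2, C3 → 3 sp3 carbons.

3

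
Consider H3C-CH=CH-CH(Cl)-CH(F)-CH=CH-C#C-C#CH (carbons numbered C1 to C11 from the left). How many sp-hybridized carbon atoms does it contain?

4

C1: sp3
C2: sp2
C3: sp2
C4: sp3
C5: sp3
C6: sp2
C7: sp2
C8: sp ✓
C9: sp ✓
C10: sp ✓
C11: sp ✓
C8, C9, C10, C11 → 4 sp carbons.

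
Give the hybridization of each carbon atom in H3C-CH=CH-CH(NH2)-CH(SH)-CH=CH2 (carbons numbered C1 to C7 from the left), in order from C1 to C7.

C1 sp3, C2 sp2, C3 sp2, C4 sp3, C5 sp3, C6 sp2, C7 sp2

C1 is sp3: 4 σ bonds, 4 electron-density regions.
C2 (3 σ bonds, plus one π bond) has steric number 3: sp2.
C3: 3 σ bonds, plus one π bond — 3 electron domains, sp2.
C4 — 4 σ bonds. Steric number 4, so sp3.
C5: 4 σ bonds — 4 electron domains, sp3.
C6 (3 σ bonds, plus one π bond) has steric number 3: sp2.
C7 has 3 σ bonds, plus one π bond: steric number 3 → sp2.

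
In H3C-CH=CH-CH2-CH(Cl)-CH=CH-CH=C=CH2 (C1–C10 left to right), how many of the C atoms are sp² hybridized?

6

C1: sp3
C2: sp2 ✓
C3: sp2 ✓
C4: sp3
C5: sp3
C6: sp2 ✓
C7: sp2 ✓
C8: sp2 ✓
C9: sp
C10: sp2 ✓
C2, C3, C6, C7, C8, C10 → 6 sp2 carbons.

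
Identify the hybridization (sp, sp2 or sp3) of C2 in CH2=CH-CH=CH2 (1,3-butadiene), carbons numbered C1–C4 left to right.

sp^2

C2 — 3 σ bonds, plus one π bond. Steric number 3, so sp2.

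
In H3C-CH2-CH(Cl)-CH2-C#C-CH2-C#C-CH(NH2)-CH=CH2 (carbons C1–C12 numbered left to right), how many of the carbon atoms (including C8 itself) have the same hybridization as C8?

C8 is sp (two π bonds).
C1: sp3
C2: sp3
C3: sp3
C4: sp3
C5: sp ✓
C6: sp ✓
C7: sp3
C8: sp ✓
C9: sp ✓
C10: sp3
C11: sp2
C12: sp2
4 carbons are sp.

4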